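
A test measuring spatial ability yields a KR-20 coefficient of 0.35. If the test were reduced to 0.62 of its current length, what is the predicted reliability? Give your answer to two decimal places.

0.25

Spearman-Brown: r_new = n·r / (1 + (n − 1)·r)
r_new = (0.62 × 0.35) / (1 + (0.62 − 1) × 0.35)
     = 0.2170 / 0.8670 = 0.2503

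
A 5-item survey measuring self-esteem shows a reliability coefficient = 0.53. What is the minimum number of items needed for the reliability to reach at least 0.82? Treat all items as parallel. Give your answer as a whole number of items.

21

n = 0.82 × (1 − 0.53) / [ 0.53 × (1 − 0.82) ]
  = 0.3854 / 0.0954 = 4.0398
4.0398 × 5 = 20.20 → 21 items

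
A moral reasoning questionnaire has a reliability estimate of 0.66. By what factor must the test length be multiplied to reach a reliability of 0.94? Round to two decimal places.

n = 0.94(1 − 0.66) / [0.66(1 − 0.94)]
  = 0.3196 / 0.0396 = 8.0707

8.07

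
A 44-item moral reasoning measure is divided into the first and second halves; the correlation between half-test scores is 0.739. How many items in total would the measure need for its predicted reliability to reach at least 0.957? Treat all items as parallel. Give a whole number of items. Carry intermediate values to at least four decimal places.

173

Corrected full-test reliability: r_full = 2 × 0.739 / (1 + 0.739) ≈ 0.8499
n = r_tgt(1 − r_full) / [r_full(1 − r_tgt)] = 0.957 × 0.1501 / (0.8499 × 0.043) ≈ 3.9306
Items = 3.9306 × 44 ≈ 172.95 → 173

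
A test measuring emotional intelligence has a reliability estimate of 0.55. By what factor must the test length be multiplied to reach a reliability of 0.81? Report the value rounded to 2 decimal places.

3.49

Rearranging the Spearman-Brown formula for n,
n = r*(1 − r) / [ r (1 − r*) ]
n = 0.81(1 − 0.55) / [0.55(1 − 0.81)]
n = 0.3645 / 0.1045 ≈ 3.4880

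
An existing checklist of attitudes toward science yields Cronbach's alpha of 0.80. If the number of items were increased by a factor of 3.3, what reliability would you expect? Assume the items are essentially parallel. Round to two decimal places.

0.93

By Spearman-Brown, r_new = n r / (1 + (n − 1) r).
r_new = (3.3 × 0.80) / (1 + (3.3 − 1) × 0.80)
r_new = 2.6400 / 2.8400 ≈ 0.9296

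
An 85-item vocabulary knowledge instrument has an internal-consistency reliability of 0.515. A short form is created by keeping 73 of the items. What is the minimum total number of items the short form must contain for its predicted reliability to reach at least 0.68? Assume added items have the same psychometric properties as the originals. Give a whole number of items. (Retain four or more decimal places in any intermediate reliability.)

Short-form reliability: n = 73/85 = 0.8588; r_73 = n·r/(1+(n−1)r) ≈ 0.4770
Then solve for n' with r_old = 0.4770, r_target = 0.68: n' = 0.68(1 − 0.4770)/[0.4770(1 − 0.68)] = 2.3299
Items = 2.3299 × 73 ≈ 170.08 → 171

171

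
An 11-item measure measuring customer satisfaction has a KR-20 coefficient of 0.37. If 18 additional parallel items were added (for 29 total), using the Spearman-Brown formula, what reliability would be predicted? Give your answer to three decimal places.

Length ratio n = 29/11 = 2.6364
By Spearman-Brown, r_new = n r / (1 + (n − 1) r).
r_new = 2.6364·0.37 / [1 + (2.6364 − 1)·0.37]
r_new = 0.9755 / 1.6055 ≈ 0.6076

0.608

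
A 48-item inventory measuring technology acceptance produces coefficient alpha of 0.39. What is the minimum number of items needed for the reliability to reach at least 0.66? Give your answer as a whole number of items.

Spearman-Brown solved for the length factor n:
n = r*(1 − r) / [ r (1 − r*) ]
n = 0.66(1 − 0.39) / [0.39(1 − 0.66)]
  = 0.4026 / 0.1326 = 3.0362
Items needed = n × 48 = 3.0362 × 48 ≈ 145.74 → round up to 146

146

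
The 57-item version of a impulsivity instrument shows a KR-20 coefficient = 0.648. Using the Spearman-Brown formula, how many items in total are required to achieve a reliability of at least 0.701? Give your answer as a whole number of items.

73

Spearman-Brown solved for the length factor n:
n = r*(1 − r) / [ r (1 − r*) ]
n = [0.701 × 0.352] / [0.648 × 0.299]
n = 0.246752 / 0.193752 ≈ 1.2735
So the test needs 1.2735 × 57 ≈ 72.59 items; rounding up, 73.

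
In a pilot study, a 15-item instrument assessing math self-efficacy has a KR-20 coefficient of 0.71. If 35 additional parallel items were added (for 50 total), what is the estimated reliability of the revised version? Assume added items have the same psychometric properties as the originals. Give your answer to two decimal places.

Length ratio n = 50/15 = 3.3333
Spearman-Brown: r_new = n·r / (1 + (n − 1)·r)
r_new = (3.3333 × 0.71) / (1 + (3.3333 − 1) × 0.71)
     = 2.3666 / 2.6566 = 0.8908

0.89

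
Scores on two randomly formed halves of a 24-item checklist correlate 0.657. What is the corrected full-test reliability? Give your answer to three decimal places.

0.793

Each half is half the length of the full test, so the full test is n = 2 times a half.
r_full = 2(0.657) / (1 + 0.657)
r_full = 1.3140 / 1.6570 ≈ 0.7930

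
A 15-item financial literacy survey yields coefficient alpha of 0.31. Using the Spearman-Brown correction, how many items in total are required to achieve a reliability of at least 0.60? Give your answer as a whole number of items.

n = [0.60 × 0.69] / [0.31 × 0.40]
  = 0.4140 / 0.1240 = 3.3387
3.3387 × 15 = 50.08 → 51 items

51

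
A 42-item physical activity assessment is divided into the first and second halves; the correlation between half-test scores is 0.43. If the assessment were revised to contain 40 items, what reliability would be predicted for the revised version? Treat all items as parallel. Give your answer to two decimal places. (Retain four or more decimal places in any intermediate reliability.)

0.59

Full-test reliability from the split-half r: r_full = 2(0.43)/(1 + 0.43) = 0.6014
Length factor from 42 to 40 items: n = 40/42 = 0.9524
r_new = n·r_full / (1 + (n − 1)·r_full) = 0.5728 / 0.9714 ≈ 0.5897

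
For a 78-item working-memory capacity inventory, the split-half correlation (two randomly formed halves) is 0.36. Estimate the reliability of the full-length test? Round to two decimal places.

0.53

r_full = 2(0.36) / (1 + 0.36)
       = 0.7200 / 1.3600 = 0.5294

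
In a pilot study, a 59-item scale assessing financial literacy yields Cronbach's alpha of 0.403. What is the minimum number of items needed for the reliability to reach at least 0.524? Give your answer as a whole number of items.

97

n = 0.524(1 − 0.403) / [0.403(1 − 0.524)]
  = 0.312828 / 0.191828 = 1.6308
So the test needs 1.6308 × 59 ≈ 96.22 items; rounding up, 97.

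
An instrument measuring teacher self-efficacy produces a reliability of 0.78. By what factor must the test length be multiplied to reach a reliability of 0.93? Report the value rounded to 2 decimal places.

Invert Spearman-Brown to solve for n:
n = r_target (1 − r_old) / [ r_old (1 − r_target) ]
n = 0.93 × (1 − 0.78) / [ 0.78 × (1 − 0.93) ]
  = 0.2046 / 0.0546 = 3.7473

3.75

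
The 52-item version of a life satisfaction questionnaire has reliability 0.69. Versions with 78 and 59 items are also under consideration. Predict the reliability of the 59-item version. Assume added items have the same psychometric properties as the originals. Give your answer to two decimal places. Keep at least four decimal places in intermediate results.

0.72

The 78-item form is not needed; work directly from the 52-item form with n = 59/52 = 1.1346.
r_{59} = n·r / (1 + (n − 1)·r) = 0.7829 / 1.0929 ≈ 0.7164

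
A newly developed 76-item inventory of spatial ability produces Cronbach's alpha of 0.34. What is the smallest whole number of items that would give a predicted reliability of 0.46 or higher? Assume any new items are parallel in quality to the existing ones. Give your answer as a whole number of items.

n = 0.46(1 − 0.34) / [0.34(1 − 0.46)]
  = 0.3036 / 0.1836 = 1.6536
1.6536 × 76 = 125.67 → 126 items

126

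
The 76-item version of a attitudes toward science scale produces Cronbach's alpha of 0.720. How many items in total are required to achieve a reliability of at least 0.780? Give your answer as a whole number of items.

105

n = [0.780 × 0.280] / [0.720 × 0.220]
n = 0.218400 / 0.158400 ≈ 1.3788
1.3788 × 76 = 104.79 → 105 items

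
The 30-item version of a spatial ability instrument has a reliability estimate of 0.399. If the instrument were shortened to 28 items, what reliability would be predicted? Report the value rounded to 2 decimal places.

0.38

The new length is 28/30 = 0.9333 times the old.
r_new = 0.9333·0.399 / [1 + (0.9333 − 1)·0.399]
     = 0.3724 / 0.9734 = 0.3826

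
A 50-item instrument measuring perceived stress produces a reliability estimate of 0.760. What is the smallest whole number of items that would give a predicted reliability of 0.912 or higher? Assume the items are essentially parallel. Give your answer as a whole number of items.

164

Invert Spearman-Brown to solve for n:
n = r*(1 − r) / [ r (1 − r*) ]
n = 0.912(1 − 0.760) / [0.760(1 − 0.912)]
n = 0.218880 / 0.066880 ≈ 3.2727
Items needed = n × 50 = 3.2727 × 50 ≈ 163.63 → round up to 164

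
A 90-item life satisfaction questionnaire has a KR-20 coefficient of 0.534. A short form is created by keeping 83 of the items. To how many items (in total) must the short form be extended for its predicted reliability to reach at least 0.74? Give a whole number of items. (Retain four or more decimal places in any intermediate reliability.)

Short-form reliability: n = 83/90 = 0.9222; r_83 = n·r/(1+(n−1)r) ≈ 0.5138
Length factor from the short form to reach 0.74: n' = 0.74(1 − 0.5138) / [0.5138(1 − 0.74)] ≈ 2.6933
Total items = 2.6933 × 83 = 223.54, rounded up to 224.

224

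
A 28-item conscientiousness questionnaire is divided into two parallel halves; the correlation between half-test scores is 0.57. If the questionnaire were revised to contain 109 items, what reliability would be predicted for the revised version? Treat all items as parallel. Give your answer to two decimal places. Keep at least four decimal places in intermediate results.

Full-test reliability from the split-half r: r_full = 2(0.57)/(1 + 0.57) = 0.7261
Length factor from 28 to 109 items: n = 109/28 = 3.8929
r_new = n·r_full / (1 + (n − 1)·r_full) = 2.8266 / 3.1005 ≈ 0.9117

0.91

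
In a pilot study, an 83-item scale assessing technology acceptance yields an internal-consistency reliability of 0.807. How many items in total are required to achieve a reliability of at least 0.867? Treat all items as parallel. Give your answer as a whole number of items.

130

Spearman-Brown solved for the length factor n:
n = r_target (1 − r_old) / [ r_old (1 − r_target) ]
n = 0.867 × (1 − 0.807) / [ 0.807 × (1 − 0.867) ]
  = 0.167331 / 0.107331 = 1.5590
So the test needs 1.5590 × 83 ≈ 129.40 items; rounding up, 130.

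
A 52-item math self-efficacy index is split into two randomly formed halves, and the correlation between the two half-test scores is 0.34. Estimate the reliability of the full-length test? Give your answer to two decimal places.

0.51

Each half is half the length of the full test, so the full test is n = 2 times a half.
r_full = 2(0.34) / (1 + 0.34)
       = 0.6800 / 1.3400 = 0.5075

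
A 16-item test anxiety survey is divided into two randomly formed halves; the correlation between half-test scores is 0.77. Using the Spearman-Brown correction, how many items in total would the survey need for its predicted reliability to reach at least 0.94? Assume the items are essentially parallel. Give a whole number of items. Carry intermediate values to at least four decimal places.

38

r_full = 2(0.77)/(1 + 0.77) = 0.8701
Solve Spearman-Brown for n: n = 0.94(1 − 0.8701) / [0.8701(1 − 0.94)] = 2.3389
Items = 2.3389 × 16 ≈ 37.42 → 38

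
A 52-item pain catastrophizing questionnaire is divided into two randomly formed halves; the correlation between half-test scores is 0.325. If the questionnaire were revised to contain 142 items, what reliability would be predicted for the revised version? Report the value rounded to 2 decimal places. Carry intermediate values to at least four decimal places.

0.72

Spearman-Brown correction (n = 2): r_full = 2·0.325/(1 + 0.325) = 0.4906
Then adjust to 142 items: n = 142/52 = 2.7308
r_new = n·r_full / (1 + (n − 1)·r_full) = 1.3397 / 1.8491 ≈ 0.7245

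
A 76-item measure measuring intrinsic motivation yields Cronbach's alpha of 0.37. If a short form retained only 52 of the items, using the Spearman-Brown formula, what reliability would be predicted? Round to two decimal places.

0.29

The new length is 52/76 = 0.6842 times the old.
Spearman-Brown: r_new = n·r / (1 + (n − 1)·r)
r_new = (0.6842 × 0.37) / (1 + (0.6842 − 1) × 0.37)
     = 0.2532 / 0.8832 = 0.2867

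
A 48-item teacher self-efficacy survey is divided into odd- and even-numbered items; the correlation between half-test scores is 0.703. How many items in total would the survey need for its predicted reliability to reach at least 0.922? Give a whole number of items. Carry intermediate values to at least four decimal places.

Corrected full-test reliability: r_full = 2 × 0.703 / (1 + 0.703) ≈ 0.8256
Solve Spearman-Brown for n: n = 0.922(1 − 0.8256) / [0.8256(1 − 0.922)] = 2.4970
Required items = 2.4970 × 48 = 119.86, so 120 items.

120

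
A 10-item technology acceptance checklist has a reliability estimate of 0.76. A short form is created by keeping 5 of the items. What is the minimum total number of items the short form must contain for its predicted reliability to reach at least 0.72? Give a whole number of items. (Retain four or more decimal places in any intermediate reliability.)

Short-form reliability: n = 5/10 = 0.5000; r_5 = n·r/(1+(n−1)r) ≈ 0.6129
Then solve for n' with r_old = 0.6129, r_target = 0.72: n' = 0.72(1 − 0.6129)/[0.6129(1 − 0.72)] = 1.6241
Items = 1.6241 × 5 ≈ 8.12 → 9

9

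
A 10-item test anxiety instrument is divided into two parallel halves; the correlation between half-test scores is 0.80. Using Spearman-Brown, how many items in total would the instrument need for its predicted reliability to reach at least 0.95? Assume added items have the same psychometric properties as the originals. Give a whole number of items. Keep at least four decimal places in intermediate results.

24

r_full = 2(0.80)/(1 + 0.80) = 0.8889
n = r_tgt(1 − r_full) / [r_full(1 − r_tgt)] = 0.95 × 0.1111 / (0.8889 × 0.05) ≈ 2.3747
Required items = 2.3747 × 10 = 23.75, so 24 items.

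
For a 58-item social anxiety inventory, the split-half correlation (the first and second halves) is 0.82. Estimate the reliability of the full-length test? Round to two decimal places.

0.90

Each half is half the length of the full test, so the full test is n = 2 times a half.
r_full = 2r_hh / (1 + r_hh) = 2 × 0.82 / (1 + 0.82)
r_full = 1.6400 / 1.8200 ≈ 0.9011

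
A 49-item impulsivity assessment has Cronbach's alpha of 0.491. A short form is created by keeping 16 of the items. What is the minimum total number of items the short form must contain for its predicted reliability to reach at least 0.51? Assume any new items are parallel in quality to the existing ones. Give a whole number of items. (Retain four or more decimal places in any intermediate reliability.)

53

First, r for the 16-item form: n = 16/49 = 0.3265, so r_16 = 0.3265·0.491/(1 + (0.3265 − 1)·0.491) = 0.2395
Length factor from the short form to reach 0.51: n' = 0.51(1 − 0.2395) / [0.2395(1 − 0.51)] ≈ 3.3050
Total items = 3.3050 × 16 = 52.88, rounded up to 53.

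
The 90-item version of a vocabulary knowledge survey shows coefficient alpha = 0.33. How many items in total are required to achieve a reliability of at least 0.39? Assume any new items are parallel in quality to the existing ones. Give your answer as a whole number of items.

117

n = 0.39 × (1 − 0.33) / [ 0.33 × (1 − 0.39) ]
  = 0.2613 / 0.2013 = 1.2981
Items needed = n × 90 = 1.2981 × 90 ≈ 116.83 → round up to 117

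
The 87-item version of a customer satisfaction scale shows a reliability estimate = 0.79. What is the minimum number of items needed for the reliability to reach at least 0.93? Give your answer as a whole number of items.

n = [0.93 × 0.21] / [0.79 × 0.07]
  = 0.1953 / 0.0553 = 3.5316
3.5316 × 87 = 307.25 → 308 items

308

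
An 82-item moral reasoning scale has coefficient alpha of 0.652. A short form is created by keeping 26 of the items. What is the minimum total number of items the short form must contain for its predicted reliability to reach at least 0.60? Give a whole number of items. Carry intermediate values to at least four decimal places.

First, r for the 26-item form: n = 26/82 = 0.3171, so r_26 = 0.3171·0.652/(1 + (0.3171 − 1)·0.652) = 0.3727
Then solve for n' with r_old = 0.3727, r_target = 0.60: n' = 0.60(1 − 0.3727)/[0.3727(1 − 0.60)] = 2.5247
Total items = 2.5247 × 26 = 65.64, rounded up to 66.

66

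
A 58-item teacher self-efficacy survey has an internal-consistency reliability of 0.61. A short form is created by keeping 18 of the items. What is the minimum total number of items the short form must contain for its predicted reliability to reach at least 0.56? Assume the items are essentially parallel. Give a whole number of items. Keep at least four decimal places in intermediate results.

Short-form reliability: n = 18/58 = 0.3103; r_18 = n·r/(1+(n−1)r) ≈ 0.3268
Then solve for n' with r_old = 0.3268, r_target = 0.56: n' = 0.56(1 − 0.3268)/[0.3268(1 − 0.56)] = 2.6218
Total items = 2.6218 × 18 = 47.19, rounded up to 48.

48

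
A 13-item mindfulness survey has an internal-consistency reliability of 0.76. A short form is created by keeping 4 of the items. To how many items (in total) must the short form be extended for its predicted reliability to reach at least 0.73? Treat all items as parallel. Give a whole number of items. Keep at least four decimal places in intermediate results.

12

Short-form reliability: n = 4/13 = 0.3077; r_4 = n·r/(1+(n−1)r) ≈ 0.4935
Then solve for n' with r_old = 0.4935, r_target = 0.73: n' = 0.73(1 − 0.4935)/[0.4935(1 − 0.73)] = 2.7749
Total items = 2.7749 × 4 = 11.10, rounded up to 12.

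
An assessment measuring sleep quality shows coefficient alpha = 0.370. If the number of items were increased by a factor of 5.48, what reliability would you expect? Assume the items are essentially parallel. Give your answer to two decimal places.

Apply the Spearman-Brown prophecy formula, r' = nr / [1 + (n − 1)r]:
r_new = (5.48 × 0.370) / (1 + (5.48 − 1) × 0.370)
r_new = 2.0276 / 2.6576 ≈ 0.7629

0.76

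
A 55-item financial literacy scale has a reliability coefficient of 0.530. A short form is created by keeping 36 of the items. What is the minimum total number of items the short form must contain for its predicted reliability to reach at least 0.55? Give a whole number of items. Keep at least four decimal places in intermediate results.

60

Short-form reliability: n = 36/55 = 0.6545; r_36 = n·r/(1+(n−1)r) ≈ 0.4246
Then solve for n' with r_old = 0.4246, r_target = 0.55: n' = 0.55(1 − 0.4246)/[0.4246(1 − 0.55)] = 1.6563
Items = 1.6563 × 36 ≈ 59.63 → 60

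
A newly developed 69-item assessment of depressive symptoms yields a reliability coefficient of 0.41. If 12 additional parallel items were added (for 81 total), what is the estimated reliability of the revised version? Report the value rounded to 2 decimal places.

0.45

The new length is 81/69 = 1.1739 times the old.
By Spearman-Brown, r_new = n r / (1 + (n − 1) r).
r_new = 1.1739·0.41 / [1 + (1.1739 − 1)·0.41]
r_new = 0.4813 / 1.0713 ≈ 0.4493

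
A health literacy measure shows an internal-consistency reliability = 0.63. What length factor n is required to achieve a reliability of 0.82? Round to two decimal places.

2.68

Spearman-Brown solved for the length factor n:
n = r_target (1 − r_old) / [ r_old (1 − r_target) ]
n = 0.82(1 − 0.63) / [0.63(1 − 0.82)]
n = 0.3034 / 0.1134 ≈ 2.6755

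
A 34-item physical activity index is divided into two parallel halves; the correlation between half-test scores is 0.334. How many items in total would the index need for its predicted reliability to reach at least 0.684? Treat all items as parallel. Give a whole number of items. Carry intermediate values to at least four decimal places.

r_full = 2(0.334)/(1 + 0.334) = 0.5007
n = r_tgt(1 − r_full) / [r_full(1 − r_tgt)] = 0.684 × 0.4993 / (0.5007 × 0.316) ≈ 2.1585
Required items = 2.1585 × 34 = 73.39, so 74 items.

74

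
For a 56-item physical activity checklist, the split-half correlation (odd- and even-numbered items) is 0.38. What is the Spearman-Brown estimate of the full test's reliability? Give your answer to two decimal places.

0.55

Each half is half the length of the full test, so the full test is n = 2 times a half.
r_full = 2r_hh / (1 + r_hh) = 2 × 0.38 / (1 + 0.38)
       = 0.7600 / 1.3800 = 0.5507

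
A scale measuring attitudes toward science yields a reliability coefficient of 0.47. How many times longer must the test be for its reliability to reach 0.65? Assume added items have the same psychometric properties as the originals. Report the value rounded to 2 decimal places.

n = 0.65(1 − 0.47) / [0.47(1 − 0.65)]
  = 0.3445 / 0.1645 = 2.0942

2.09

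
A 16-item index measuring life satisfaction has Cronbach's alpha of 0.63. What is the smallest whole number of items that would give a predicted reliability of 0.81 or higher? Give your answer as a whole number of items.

Spearman-Brown solved for the length factor n:
n = r*(1 − r) / [ r (1 − r*) ]
n = [0.81 × 0.37] / [0.63 × 0.19]
  = 0.2997 / 0.1197 = 2.5038
2.5038 × 16 = 40.06 → 41 items

41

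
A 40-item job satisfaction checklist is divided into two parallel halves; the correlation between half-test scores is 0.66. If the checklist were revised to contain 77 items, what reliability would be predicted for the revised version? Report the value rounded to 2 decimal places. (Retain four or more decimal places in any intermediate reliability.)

0.88

Spearman-Brown correction (n = 2): r_full = 2·0.66/(1 + 0.66) = 0.7952
Then adjust to 77 items: n = 77/40 = 1.9250
r_new = n·r_full / (1 + (n − 1)·r_full) = 1.5308 / 1.7356 ≈ 0.8820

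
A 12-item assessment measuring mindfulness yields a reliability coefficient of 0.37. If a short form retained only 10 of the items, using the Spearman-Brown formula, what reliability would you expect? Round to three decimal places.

The new length is 10/12 = 0.8333 times the old.
Spearman-Brown: r_new = n·r / (1 + (n − 1)·r)
r_new = (0.8333 × 0.37) / (1 + (0.8333 − 1) × 0.37)
     = 0.3083 / 0.9383 = 0.3286

0.329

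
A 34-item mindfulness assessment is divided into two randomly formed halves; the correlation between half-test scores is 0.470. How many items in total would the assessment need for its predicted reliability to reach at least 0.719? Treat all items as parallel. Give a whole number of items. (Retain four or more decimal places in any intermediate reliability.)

50

Corrected full-test reliability: r_full = 2 × 0.470 / (1 + 0.470) ≈ 0.6395
n = r_tgt(1 − r_full) / [r_full(1 − r_tgt)] = 0.719 × 0.3605 / (0.6395 × 0.281) ≈ 1.4424
Items = 1.4424 × 34 ≈ 49.04 → 50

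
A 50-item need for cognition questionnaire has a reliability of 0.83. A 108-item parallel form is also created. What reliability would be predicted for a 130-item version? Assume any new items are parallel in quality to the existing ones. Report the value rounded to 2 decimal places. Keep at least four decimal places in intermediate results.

Only the ratio of lengths matters: n = 130/50 = 2.6000
r_{130} = n·r / (1 + (n − 1)·r) = 2.1580 / 2.3280 ≈ 0.9270

0.93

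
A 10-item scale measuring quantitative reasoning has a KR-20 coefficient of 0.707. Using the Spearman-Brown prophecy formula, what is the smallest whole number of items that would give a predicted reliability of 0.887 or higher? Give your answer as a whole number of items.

Spearman-Brown solved for the length factor n:
n = r_target (1 − r_old) / [ r_old (1 − r_target) ]
n = 0.887 × (1 − 0.707) / [ 0.707 × (1 − 0.887) ]
n = 0.259891 / 0.079891 ≈ 3.2531
3.2531 × 10 = 32.53 → 33 items

33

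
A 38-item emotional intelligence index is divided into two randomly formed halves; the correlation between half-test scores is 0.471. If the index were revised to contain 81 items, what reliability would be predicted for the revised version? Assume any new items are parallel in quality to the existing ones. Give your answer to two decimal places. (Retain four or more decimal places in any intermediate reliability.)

First correct the split-half correlation to full-test reliability: r_full = 2 × 0.471 / (1 + 0.471) ≈ 0.6404
Then adjust to 81 items: n = 81/38 = 2.1316
r_new = n·r_full / (1 + (n − 1)·r_full) = 1.3651 / 1.7247 ≈ 0.7915

0.79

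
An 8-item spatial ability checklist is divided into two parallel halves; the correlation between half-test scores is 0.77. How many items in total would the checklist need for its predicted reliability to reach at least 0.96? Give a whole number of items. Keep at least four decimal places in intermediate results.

Corrected full-test reliability: r_full = 2 × 0.77 / (1 + 0.77) ≈ 0.8701
n = r_tgt(1 − r_full) / [r_full(1 − r_tgt)] = 0.96 × 0.1299 / (0.8701 × 0.04) ≈ 3.5830
Items = 3.5830 × 8 ≈ 28.66 → 29

29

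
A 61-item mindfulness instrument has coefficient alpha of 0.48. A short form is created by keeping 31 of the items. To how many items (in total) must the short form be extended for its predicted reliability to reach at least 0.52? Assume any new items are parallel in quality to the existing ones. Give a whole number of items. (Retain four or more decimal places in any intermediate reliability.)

Short-form reliability: n = 31/61 = 0.5082; r_31 = n·r/(1+(n−1)r) ≈ 0.3193
Then solve for n' with r_old = 0.3193, r_target = 0.52: n' = 0.52(1 − 0.3193)/[0.3193(1 − 0.52)] = 2.3095
Items = 2.3095 × 31 ≈ 71.59 → 72

72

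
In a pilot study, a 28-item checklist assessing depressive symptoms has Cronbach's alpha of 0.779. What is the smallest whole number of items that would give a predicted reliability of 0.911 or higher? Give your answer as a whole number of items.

n = 0.911 × (1 − 0.779) / [ 0.779 × (1 − 0.911) ]
  = 0.201331 / 0.069331 = 2.9039
2.9039 × 28 = 81.31 → 82 items

82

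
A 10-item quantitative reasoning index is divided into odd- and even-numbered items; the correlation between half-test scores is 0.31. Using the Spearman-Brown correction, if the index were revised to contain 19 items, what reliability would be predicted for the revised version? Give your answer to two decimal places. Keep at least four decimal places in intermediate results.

Spearman-Brown correction (n = 2): r_full = 2·0.31/(1 + 0.31) = 0.4733
Then adjust to 19 items: n = 19/10 = 1.9000
r_new = n·r_full / (1 + (n − 1)·r_full) = 0.8993 / 1.4260 ≈ 0.6306

0.63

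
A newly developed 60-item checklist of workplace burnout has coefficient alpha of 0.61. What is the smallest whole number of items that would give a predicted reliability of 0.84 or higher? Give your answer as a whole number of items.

Invert Spearman-Brown to solve for n:
n = r_target (1 − r_old) / [ r_old (1 − r_target) ]
n = 0.84 × (1 − 0.61) / [ 0.61 × (1 − 0.84) ]
  = 0.3276 / 0.0976 = 3.3566
Items needed = n × 60 = 3.3566 × 60 ≈ 201.40 → round up to 202

202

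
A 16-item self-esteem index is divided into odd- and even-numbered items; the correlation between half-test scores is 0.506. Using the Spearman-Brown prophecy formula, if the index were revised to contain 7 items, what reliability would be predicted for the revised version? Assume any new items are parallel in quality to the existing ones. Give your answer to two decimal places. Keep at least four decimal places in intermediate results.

0.47

First correct the split-half correlation to full-test reliability: r_full = 2 × 0.506 / (1 + 0.506) ≈ 0.6720
Length factor from 16 to 7 items: n = 7/16 = 0.4375
r_new = n·r_full / (1 + (n − 1)·r_full) = 0.2940 / 0.6220 ≈ 0.4727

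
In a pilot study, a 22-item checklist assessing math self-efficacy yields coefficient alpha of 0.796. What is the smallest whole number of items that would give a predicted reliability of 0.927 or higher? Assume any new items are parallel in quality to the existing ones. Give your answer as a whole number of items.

72

Invert Spearman-Brown to solve for n:
n = r_target (1 − r_old) / [ r_old (1 − r_target) ]
n = 0.927(1 − 0.796) / [0.796(1 − 0.927)]
  = 0.189108 / 0.058108 = 3.2544
3.2544 × 22 = 71.60 → 72 items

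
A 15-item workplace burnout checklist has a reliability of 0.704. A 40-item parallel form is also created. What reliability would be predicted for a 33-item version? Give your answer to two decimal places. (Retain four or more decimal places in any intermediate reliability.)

The 40-item form is not needed; work directly from the 15-item form with n = 33/15 = 2.2000.
r_{33} = n·r / (1 + (n − 1)·r) = 1.5488 / 1.8448 ≈ 0.8395

0.84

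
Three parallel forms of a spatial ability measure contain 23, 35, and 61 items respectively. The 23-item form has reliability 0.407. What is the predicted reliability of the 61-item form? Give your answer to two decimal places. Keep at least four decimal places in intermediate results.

The 35-item form is not needed; work directly from the 23-item form with n = 61/23 = 2.6522.
r_{61} = n·r / (1 + (n − 1)·r) = 1.0794 / 1.6724 ≈ 0.6454

0.65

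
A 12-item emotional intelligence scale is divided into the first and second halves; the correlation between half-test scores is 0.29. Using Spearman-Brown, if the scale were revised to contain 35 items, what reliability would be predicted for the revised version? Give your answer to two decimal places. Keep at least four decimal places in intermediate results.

First correct the split-half correlation to full-test reliability: r_full = 2 × 0.29 / (1 + 0.29) ≈ 0.4496
Then adjust to 35 items: n = 35/12 = 2.9167
r_new = n·r_full / (1 + (n − 1)·r_full) = 1.3113 / 1.8617 ≈ 0.7044

0.70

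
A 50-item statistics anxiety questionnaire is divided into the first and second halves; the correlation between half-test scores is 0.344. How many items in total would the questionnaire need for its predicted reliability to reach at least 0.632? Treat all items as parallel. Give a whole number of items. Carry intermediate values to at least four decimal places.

82

r_full = 2(0.344)/(1 + 0.344) = 0.5119
Solve Spearman-Brown for n: n = 0.632(1 − 0.5119) / [0.5119(1 − 0.632)] = 1.6375
Items = 1.6375 × 50 ≈ 81.88 → 82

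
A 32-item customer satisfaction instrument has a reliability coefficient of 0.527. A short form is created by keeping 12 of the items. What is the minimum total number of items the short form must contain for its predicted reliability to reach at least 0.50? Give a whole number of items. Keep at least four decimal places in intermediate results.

Short-form reliability: n = 12/32 = 0.3750; r_12 = n·r/(1+(n−1)r) ≈ 0.2947
Then solve for n' with r_old = 0.2947, r_target = 0.50: n' = 0.50(1 − 0.2947)/[0.2947(1 − 0.50)] = 2.3933
Items = 2.3933 × 12 ≈ 28.72 → 29

29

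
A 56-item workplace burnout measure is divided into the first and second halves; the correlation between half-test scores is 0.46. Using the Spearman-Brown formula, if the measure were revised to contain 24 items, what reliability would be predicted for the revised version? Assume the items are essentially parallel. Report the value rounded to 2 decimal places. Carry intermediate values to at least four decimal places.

0.42

Full-test reliability from the split-half r: r_full = 2(0.46)/(1 + 0.46) = 0.6301
Length factor from 56 to 24 items: n = 24/56 = 0.4286
r_new = n·r_full / (1 + (n − 1)·r_full) = 0.2701 / 0.6400 ≈ 0.4220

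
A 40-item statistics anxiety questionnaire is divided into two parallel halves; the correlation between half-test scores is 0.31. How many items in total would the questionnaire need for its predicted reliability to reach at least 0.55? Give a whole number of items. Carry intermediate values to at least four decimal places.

r_full = 2(0.31)/(1 + 0.31) = 0.4733
Solve Spearman-Brown for n: n = 0.55(1 − 0.4733) / [0.4733(1 − 0.55)] = 1.3601
Required items = 1.3601 × 40 = 54.40, so 55 items.

55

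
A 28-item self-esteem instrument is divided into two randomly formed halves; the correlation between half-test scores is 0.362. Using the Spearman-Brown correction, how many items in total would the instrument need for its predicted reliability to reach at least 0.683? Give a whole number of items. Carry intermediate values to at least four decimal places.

54

r_full = 2(0.362)/(1 + 0.362) = 0.5316
Solve Spearman-Brown for n: n = 0.683(1 − 0.5316) / [0.5316(1 − 0.683)] = 1.8984
Required items = 1.8984 × 28 = 53.16, so 54 items.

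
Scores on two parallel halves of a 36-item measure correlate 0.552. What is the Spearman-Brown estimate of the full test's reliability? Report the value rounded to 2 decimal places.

0.71

The full test is twice the length of either half (n = 2).
r_full = 2(0.552) / (1 + 0.552)
r_full = 1.1040 / 1.5520 ≈ 0.7113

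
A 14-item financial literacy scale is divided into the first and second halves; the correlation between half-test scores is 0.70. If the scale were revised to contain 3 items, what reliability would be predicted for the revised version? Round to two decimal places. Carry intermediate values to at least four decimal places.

0.50

First correct the split-half correlation to full-test reliability: r_full = 2 × 0.70 / (1 + 0.70) ≈ 0.8235
Length factor from 14 to 3 items: n = 3/14 = 0.2143
r_new = n·r_full / (1 + (n − 1)·r_full) = 0.1765 / 0.3530 ≈ 0.5000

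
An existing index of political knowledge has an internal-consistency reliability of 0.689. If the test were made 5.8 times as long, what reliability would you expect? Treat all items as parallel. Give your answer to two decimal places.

Apply the Spearman-Brown prophecy formula, r' = nr / [1 + (n − 1)r]:
r_new = (5.8 × 0.689) / (1 + (5.8 − 1) × 0.689)
     = 3.9962 / 4.3072 = 0.9278

0.93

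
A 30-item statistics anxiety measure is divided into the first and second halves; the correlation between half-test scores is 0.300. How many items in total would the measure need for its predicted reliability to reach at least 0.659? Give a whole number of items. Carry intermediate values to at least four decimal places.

Corrected full-test reliability: r_full = 2 × 0.300 / (1 + 0.300) ≈ 0.4615
n = r_tgt(1 − r_full) / [r_full(1 − r_tgt)] = 0.659 × 0.5385 / (0.4615 × 0.341) ≈ 2.2550
Items = 2.2550 × 30 ≈ 67.65 → 68

68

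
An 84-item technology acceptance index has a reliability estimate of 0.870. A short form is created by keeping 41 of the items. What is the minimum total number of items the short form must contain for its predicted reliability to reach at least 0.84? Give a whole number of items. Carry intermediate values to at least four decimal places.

66

First, r for the 41-item form: n = 41/84 = 0.4881, so r_41 = 0.4881·0.870/(1 + (0.4881 − 1)·0.870) = 0.7656
Length factor from the short form to reach 0.84: n' = 0.84(1 − 0.7656) / [0.7656(1 − 0.84)] ≈ 1.6074
Total items = 1.6074 × 41 = 65.90, rounded up to 66.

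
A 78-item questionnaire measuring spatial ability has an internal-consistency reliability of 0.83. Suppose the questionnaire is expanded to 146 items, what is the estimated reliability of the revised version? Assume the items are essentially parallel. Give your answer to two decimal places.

n = 146/78 = 1.8718
By Spearman-Brown, r_new = n r / (1 + (n − 1) r).
r_new = (1.8718 × 0.83) / (1 + (1.8718 − 1) × 0.83)
r_new = 1.5536 / 1.7236 ≈ 0.9014

0.90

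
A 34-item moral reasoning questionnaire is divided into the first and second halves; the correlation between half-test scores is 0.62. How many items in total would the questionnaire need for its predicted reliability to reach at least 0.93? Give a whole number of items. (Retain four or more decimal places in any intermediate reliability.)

Corrected full-test reliability: r_full = 2 × 0.62 / (1 + 0.62) ≈ 0.7654
n = r_tgt(1 − r_full) / [r_full(1 − r_tgt)] = 0.93 × 0.2346 / (0.7654 × 0.07) ≈ 4.0722
Items = 4.0722 × 34 ≈ 138.45 → 139

139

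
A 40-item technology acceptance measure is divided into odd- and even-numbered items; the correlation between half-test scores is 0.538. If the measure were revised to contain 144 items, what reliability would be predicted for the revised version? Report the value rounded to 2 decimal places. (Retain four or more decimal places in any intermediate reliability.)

0.89

First correct the split-half correlation to full-test reliability: r_full = 2 × 0.538 / (1 + 0.538) ≈ 0.6996
Then adjust to 144 items: n = 144/40 = 3.6000
r_new = n·r_full / (1 + (n − 1)·r_full) = 2.5186 / 2.8190 ≈ 0.8934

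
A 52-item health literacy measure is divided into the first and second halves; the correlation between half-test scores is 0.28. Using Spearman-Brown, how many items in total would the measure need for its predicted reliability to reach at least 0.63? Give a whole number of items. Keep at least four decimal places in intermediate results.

114

Corrected full-test reliability: r_full = 2 × 0.28 / (1 + 0.28) ≈ 0.4375
n = r_tgt(1 − r_full) / [r_full(1 − r_tgt)] = 0.63 × 0.5625 / (0.4375 × 0.37) ≈ 2.1892
Required items = 2.1892 × 52 = 113.84, so 114 items.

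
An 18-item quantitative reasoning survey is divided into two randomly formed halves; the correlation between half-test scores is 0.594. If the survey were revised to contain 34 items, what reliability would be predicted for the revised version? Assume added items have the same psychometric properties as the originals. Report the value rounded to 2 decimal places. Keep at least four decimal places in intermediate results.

0.85

Spearman-Brown correction (n = 2): r_full = 2·0.594/(1 + 0.594) = 0.7453
Then adjust to 34 items: n = 34/18 = 1.8889
r_new = n·r_full / (1 + (n − 1)·r_full) = 1.4078 / 1.6625 ≈ 0.8468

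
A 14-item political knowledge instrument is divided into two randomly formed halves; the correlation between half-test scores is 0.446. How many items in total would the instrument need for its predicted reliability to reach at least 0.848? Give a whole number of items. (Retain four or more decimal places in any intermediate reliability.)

Corrected full-test reliability: r_full = 2 × 0.446 / (1 + 0.446) ≈ 0.6169
Solve Spearman-Brown for n: n = 0.848(1 − 0.6169) / [0.6169(1 − 0.848)] = 3.4646
Required items = 3.4646 × 14 = 48.50, so 49 items.

49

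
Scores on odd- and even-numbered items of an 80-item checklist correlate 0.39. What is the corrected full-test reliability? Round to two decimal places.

Apply the Spearman-Brown correction with n = 2:
r_full = 2(0.39) / (1 + 0.39)
       = 0.7800 / 1.3900 = 0.5612

0.56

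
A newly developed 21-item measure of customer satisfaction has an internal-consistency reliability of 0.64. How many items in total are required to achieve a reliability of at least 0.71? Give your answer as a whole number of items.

29

n = 0.71 × (1 − 0.64) / [ 0.64 × (1 − 0.71) ]
  = 0.2556 / 0.1856 = 1.3772
1.3772 × 21 = 28.92 → 29 items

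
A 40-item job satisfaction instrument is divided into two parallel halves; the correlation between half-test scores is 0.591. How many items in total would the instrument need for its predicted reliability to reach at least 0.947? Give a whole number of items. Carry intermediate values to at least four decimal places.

248

r_full = 2(0.591)/(1 + 0.591) = 0.7429
Solve Spearman-Brown for n: n = 0.947(1 − 0.7429) / [0.7429(1 − 0.947)] = 6.1837
Items = 6.1837 × 40 ≈ 247.35 → 248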